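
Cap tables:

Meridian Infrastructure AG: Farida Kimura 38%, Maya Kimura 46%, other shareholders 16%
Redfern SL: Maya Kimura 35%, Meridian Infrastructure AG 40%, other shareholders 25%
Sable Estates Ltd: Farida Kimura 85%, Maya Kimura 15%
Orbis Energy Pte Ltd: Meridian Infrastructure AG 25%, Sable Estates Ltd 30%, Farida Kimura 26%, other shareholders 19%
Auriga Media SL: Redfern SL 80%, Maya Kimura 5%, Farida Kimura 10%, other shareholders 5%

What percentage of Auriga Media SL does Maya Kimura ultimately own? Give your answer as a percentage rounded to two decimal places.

Maya reaches Auriga along 3 paths.
Via Redfern: 35% × 80% = 28%.
Via Meridian → Redfern: 46% × 40% × 80% = 14.72%.
Direct stake: 5% = 5%.
Total: 28% + 14.72% + 5% = 47.72%.

47.72%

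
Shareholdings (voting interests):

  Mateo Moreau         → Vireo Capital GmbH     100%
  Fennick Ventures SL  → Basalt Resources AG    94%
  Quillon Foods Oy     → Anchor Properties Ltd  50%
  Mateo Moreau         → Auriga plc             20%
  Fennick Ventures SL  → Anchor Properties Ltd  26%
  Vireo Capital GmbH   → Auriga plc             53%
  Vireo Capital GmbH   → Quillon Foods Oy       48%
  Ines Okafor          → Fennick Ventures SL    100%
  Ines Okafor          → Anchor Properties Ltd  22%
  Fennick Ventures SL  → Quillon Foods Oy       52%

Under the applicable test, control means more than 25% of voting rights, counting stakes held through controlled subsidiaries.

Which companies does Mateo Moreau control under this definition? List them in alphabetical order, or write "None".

Mateo holds 100% of Vireo, so Mateo controls Vireo.
Vireo and Mateo together hold 53% + 20% = 73% of Auriga, so Mateo controls Auriga.
Vireo holds 48% of Quillon, so Mateo controls Quillon.
Quillon holds 50% of Anchor, so Mateo controls Anchor.
No other company's threshold is met.

Anchor Properties Ltd, Auriga plc, Quillon Foods Oy, Vireo Capital GmbH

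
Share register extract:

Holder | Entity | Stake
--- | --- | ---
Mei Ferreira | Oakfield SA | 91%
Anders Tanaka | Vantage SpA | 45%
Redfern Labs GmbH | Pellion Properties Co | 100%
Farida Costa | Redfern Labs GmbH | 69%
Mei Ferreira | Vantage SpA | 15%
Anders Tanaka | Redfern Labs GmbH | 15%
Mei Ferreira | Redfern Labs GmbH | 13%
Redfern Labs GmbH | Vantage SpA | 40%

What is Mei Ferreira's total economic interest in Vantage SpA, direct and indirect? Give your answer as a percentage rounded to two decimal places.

Mei reaches Vantage along 2 paths.
Direct stake: 15% = 15%.
Via Redfern: 13% × 40% = 5.2%.
Total: 15% + 5.2% = 20.2%.
Rounded: 20.20%.

20.20%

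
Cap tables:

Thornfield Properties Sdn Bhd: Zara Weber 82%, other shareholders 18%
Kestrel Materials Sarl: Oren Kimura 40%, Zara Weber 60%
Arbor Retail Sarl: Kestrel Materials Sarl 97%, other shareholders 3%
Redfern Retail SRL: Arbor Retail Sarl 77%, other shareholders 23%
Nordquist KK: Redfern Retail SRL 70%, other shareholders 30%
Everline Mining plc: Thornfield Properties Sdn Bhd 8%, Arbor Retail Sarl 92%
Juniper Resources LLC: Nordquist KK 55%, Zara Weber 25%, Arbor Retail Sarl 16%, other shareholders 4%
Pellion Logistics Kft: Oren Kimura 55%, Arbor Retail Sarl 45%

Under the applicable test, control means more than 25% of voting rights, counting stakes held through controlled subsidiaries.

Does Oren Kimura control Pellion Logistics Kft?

Oren holds 40% of Kestrel, so Oren controls Kestrel.
Kestrel holds 97% of Arbor, so Oren controls Arbor.
Oren and Arbor together hold 55% + 45% = 100% of Pellion, so Oren controls Pellion.

Yes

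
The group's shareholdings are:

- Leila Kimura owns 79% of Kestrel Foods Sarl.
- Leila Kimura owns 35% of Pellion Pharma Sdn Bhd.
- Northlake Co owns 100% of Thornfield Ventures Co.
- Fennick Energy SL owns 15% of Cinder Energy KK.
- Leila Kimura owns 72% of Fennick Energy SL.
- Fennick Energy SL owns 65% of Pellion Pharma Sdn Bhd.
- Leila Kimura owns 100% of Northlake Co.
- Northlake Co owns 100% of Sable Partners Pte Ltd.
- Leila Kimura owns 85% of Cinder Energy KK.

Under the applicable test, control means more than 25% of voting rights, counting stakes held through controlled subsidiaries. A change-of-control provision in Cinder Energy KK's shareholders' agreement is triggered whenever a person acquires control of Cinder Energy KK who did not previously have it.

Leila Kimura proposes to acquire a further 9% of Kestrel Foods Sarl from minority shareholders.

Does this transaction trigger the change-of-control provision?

The purchase changes only Leila's holdings, so Leila is the only person who could newly come to control Cinder.
Leila holds 72% of Fennick, so Leila controls Fennick.
Leila and Fennick together hold 85% + 15% = 100% of Cinder, so Leila controls Cinder.
So Leila already controls Cinder before the transaction.
After the purchase, Leila's direct stake in Kestrel rises to 79% + 9% = 88%.
Leila controlled Cinder already, so this is not a new person acquiring control; every other person's position is unchanged or reduced.
No new person acquires control, so the clause is not triggered.

No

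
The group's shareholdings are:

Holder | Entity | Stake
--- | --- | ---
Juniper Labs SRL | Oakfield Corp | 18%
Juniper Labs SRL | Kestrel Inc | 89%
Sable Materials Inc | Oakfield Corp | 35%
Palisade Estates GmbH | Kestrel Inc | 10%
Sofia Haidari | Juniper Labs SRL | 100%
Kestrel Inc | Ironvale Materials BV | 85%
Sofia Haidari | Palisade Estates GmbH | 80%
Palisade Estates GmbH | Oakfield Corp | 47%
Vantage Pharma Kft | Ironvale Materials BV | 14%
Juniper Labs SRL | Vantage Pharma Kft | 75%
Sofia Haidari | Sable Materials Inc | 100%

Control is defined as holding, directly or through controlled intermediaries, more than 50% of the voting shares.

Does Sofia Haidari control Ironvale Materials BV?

Yes

Sofia holds 100% of Juniper, so Sofia controls Juniper.
Sofia holds 80% of Palisade, so Sofia controls Palisade.
Juniper and Palisade together hold 89% + 10% = 99% of Kestrel, so Sofia controls Kestrel.
Juniper holds 75% of Vantage, so Sofia controls Vantage.
Kestrel and Vantage together hold 85% + 14% = 99% of Ironvale, so Sofia controls Ironvale.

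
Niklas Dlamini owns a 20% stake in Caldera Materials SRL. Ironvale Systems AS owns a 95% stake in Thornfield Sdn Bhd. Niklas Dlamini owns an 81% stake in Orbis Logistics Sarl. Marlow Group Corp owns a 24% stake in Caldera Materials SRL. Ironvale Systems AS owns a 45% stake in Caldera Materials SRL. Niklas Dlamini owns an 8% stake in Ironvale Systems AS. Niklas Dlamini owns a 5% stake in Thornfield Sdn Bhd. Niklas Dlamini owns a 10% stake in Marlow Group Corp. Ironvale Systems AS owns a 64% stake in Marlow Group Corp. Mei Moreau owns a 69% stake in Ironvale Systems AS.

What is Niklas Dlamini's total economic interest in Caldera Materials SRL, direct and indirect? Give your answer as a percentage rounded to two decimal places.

27.23%

Niklas reaches Caldera along 4 paths.
Via Ironvale → Marlow: 8% × 64% × 24% = 1.2288%.
Via Marlow: 10% × 24% = 2.4%.
Via Ironvale: 8% × 45% = 3.6%.
Direct stake: 20% = 20%.
Total: 1.2288% + 2.4% + 3.6% + 20% = 27.2288%.
Rounded: 27.23%.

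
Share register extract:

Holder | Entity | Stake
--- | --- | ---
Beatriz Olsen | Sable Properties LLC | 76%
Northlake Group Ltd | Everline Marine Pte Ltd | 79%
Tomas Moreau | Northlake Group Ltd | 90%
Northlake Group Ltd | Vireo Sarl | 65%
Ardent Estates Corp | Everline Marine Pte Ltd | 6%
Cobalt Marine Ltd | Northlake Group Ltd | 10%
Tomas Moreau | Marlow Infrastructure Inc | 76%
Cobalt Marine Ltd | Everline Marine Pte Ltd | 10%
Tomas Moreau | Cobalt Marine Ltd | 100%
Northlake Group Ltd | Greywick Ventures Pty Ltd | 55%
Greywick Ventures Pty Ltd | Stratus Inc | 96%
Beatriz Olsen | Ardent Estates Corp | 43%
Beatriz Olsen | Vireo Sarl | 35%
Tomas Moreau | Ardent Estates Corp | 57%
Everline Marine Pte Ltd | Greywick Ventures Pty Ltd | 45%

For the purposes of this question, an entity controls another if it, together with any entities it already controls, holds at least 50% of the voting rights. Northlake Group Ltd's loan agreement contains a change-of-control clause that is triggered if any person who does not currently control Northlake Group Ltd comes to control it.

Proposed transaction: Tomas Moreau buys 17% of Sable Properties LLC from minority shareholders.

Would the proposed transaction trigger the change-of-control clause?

The purchase changes only Tomas's holdings, so Tomas is the only person who could newly come to control Northlake.
Tomas holds 100% of Cobalt, so Tomas controls Cobalt.
Tomas and Cobalt together hold 90% + 10% = 100% of Northlake, so Tomas controls Northlake.
So Tomas already controls Northlake before the transaction.
After the purchase, Tomas holds 17% of Sable directly.
Tomas controlled Northlake already, so this is not a new person acquiring control; every other person's position is unchanged or reduced.
No new person acquires control, so the clause is not triggered.

No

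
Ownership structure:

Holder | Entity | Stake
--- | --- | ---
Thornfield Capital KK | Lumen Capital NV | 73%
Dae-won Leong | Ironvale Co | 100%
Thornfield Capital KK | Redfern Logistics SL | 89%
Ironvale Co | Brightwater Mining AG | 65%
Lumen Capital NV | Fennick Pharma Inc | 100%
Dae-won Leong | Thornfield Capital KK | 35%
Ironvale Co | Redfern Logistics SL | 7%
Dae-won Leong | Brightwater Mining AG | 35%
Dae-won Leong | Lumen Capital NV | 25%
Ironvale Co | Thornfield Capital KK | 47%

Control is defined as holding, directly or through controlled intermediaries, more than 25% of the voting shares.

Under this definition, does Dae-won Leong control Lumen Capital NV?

Yes

Dae-won holds 100% of Ironvale, so Dae-won controls Ironvale.
Dae-won and Ironvale together hold 35% + 47% = 82% of Thornfield, so Dae-won controls Thornfield.
Thornfield and Dae-won together hold 73% + 25% = 98% of Lumen, so Dae-won controls Lumen.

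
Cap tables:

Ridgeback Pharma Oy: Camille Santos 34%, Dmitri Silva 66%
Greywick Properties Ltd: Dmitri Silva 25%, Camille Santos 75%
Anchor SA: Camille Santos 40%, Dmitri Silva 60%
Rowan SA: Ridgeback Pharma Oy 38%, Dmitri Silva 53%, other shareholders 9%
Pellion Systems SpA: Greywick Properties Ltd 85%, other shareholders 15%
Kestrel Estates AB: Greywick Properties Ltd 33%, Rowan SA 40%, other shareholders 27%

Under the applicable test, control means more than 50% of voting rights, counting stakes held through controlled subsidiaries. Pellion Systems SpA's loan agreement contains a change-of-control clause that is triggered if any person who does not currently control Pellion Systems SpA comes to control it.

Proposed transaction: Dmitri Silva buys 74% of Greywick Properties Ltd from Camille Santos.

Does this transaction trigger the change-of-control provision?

Yes

The purchase adds only to Dmitri's holdings (Camille's stake shrinks), so Dmitri is the only person who could newly come to control Pellion.
Dmitri holds 66% of Ridgeback, so Dmitri controls Ridgeback.
Dmitri holds 60% of Anchor, so Dmitri controls Anchor.
Ridgeback and Dmitri together hold 38% + 53% = 91% of Rowan, so Dmitri controls Rowan.
Neither Dmitri nor any entity Dmitri controls holds any voting interest in Pellion.
So before the transaction, Dmitri does not control Pellion.
After the purchase, Dmitri's direct stake in Greywick rises to 25% + 74% = 99%, and Camille's stake falls to 1%.
Dmitri holds 99% of Greywick, so Dmitri controls Greywick.
Greywick holds 85% of Pellion, so Dmitri controls Pellion.
Dmitri did not control Pellion before and does after, so the clause is triggered.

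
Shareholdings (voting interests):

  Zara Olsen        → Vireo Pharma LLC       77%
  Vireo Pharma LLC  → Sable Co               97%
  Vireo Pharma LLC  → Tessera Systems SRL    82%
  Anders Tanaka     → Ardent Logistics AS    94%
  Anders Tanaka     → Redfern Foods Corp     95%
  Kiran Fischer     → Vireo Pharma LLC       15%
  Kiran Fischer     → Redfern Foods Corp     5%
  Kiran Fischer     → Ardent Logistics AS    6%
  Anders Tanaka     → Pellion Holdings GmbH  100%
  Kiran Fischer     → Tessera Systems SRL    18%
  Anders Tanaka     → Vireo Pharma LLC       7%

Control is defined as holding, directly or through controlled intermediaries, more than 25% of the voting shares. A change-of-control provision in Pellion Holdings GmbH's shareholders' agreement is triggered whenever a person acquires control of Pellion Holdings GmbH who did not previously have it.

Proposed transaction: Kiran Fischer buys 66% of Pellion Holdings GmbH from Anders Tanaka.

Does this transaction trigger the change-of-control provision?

The purchase adds only to Kiran's holdings (Anders's stake shrinks), so Kiran is the only person who could newly come to control Pellion.
Kiran's largest direct stake is 18% in Tessera, which does not meet the threshold, so Kiran controls no company.
Neither Kiran nor any entity Kiran controls holds any voting interest in Pellion.
So before the transaction, Kiran does not control Pellion.
After the purchase, Kiran holds 66% of Pellion directly, and Anders's stake falls to 34%.
Kiran holds 66% of Pellion, so Kiran controls Pellion.
Kiran did not control Pellion before and does after, so the clause is triggered.

Yes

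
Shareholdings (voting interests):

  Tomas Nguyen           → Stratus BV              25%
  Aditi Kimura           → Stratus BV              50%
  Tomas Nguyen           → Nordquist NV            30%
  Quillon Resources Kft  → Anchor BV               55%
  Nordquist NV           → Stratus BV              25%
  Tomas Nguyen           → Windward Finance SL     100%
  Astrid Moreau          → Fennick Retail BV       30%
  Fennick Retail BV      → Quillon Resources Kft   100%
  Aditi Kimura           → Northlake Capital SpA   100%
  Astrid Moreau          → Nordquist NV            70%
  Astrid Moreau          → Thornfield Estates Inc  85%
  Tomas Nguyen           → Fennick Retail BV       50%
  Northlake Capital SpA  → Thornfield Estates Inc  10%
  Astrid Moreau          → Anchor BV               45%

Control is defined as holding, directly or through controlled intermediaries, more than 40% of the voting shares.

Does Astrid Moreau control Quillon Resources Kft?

No

Astrid holds 70% of Nordquist, so Astrid controls Nordquist.
Astrid holds 85% of Thornfield, so Astrid controls Thornfield.
Astrid holds 45% of Anchor, so Astrid controls Anchor.
Neither Astrid nor any entity Astrid controls holds any voting interest in Quillon.
So Astrid does not control Quillon.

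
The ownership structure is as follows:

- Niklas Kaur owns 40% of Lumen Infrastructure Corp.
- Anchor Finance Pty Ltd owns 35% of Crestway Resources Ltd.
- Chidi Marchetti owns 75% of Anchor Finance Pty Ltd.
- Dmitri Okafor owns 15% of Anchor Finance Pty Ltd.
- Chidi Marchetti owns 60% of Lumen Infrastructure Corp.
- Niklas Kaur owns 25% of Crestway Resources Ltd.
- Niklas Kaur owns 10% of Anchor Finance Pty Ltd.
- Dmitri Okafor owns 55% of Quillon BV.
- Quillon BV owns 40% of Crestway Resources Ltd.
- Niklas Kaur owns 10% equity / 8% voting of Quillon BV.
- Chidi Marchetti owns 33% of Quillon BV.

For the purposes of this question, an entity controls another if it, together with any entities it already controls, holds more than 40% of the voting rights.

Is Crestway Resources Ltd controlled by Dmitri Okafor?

No

Dmitri holds 55% of Quillon, so Dmitri controls Quillon.
In Crestway, Dmitri's side holds only 40%, not > 40%.
So Dmitri does not control Crestway.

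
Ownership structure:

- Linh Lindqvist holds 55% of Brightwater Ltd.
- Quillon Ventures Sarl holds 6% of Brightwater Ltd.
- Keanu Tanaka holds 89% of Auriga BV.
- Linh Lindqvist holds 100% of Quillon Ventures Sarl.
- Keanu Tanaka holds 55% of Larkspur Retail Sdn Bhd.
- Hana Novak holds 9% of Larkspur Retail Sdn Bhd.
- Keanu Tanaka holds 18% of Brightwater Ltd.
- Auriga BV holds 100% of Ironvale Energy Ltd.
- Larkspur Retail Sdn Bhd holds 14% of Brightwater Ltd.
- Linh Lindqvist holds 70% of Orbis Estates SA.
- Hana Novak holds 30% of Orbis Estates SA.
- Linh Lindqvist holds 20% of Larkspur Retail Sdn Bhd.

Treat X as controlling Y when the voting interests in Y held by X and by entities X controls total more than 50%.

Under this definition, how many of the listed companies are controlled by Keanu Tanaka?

Keanu holds 55% of Larkspur, so Keanu controls Larkspur.
Keanu holds 89% of Auriga, so Keanu controls Auriga.
Auriga holds 100% of Ironvale, so Keanu controls Ironvale.
No other company's threshold is met.
Keanu controls 3 companies.

3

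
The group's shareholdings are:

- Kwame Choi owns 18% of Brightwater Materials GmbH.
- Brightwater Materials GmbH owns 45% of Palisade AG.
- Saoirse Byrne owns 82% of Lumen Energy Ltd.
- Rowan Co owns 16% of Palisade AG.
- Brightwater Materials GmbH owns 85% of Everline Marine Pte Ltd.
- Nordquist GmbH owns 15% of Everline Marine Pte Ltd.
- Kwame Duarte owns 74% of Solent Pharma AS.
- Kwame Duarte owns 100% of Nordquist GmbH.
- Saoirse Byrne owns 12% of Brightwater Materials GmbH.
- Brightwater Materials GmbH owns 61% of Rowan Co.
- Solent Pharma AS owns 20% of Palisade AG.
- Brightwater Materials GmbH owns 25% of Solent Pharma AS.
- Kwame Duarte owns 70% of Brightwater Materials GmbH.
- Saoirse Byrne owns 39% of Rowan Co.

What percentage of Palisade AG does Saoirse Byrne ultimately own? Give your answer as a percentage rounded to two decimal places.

13.41%

Saoirse reaches Palisade along 4 paths.
Via Brightwater → Rowan: 12% × 61% × 16% = 1.1712%.
Via Rowan: 39% × 16% = 6.24%.
Via Brightwater: 12% × 45% = 5.4%.
Via Brightwater → Solent: 12% × 25% × 20% = 0.6%.
Total: 1.1712% + 6.24% + 5.4% + 0.6% = 13.4112%.
Rounded: 13.41%.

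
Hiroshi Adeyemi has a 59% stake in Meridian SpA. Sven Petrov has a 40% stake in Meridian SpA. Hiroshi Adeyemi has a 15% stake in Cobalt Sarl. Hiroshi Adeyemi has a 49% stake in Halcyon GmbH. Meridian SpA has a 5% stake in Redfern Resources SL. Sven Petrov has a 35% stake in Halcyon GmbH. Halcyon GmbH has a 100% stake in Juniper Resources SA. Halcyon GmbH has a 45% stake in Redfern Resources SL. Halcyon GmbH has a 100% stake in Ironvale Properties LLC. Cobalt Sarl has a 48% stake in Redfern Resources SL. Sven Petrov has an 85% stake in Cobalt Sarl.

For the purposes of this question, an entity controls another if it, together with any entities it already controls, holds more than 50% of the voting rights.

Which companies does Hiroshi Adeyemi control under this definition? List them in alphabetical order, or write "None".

Meridian SpA

Hiroshi holds 59% of Meridian, so Hiroshi controls Meridian.
No other company's threshold is met.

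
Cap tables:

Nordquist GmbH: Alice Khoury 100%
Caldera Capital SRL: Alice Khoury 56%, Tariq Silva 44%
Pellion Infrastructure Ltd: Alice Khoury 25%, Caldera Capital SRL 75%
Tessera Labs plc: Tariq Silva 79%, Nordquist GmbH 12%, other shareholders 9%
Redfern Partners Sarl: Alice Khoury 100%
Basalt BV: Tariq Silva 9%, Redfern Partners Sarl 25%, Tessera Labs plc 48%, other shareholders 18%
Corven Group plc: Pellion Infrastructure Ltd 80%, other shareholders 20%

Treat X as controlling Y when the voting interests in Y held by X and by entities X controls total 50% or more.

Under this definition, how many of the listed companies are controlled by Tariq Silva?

2

Tariq holds 79% of Tessera, so Tariq controls Tessera.
Tariq and Tessera together hold 9% + 48% = 57% of Basalt, so Tariq controls Basalt.
No other company's threshold is met.
Tariq controls 2 companies.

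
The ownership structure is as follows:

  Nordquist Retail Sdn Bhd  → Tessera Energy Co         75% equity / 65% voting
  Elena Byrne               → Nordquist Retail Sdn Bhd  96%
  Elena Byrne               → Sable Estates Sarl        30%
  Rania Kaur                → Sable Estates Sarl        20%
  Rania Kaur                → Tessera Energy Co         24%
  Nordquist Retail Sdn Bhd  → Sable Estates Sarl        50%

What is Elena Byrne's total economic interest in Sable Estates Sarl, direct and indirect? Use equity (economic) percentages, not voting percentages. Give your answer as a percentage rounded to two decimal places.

78.00%

Elena reaches Sable along 2 paths.
Via Nordquist: 96% × 50% = 48%.
Direct stake: 30% = 30%.
Total: 48% + 30% = 78%.
Rounded: 78.00%.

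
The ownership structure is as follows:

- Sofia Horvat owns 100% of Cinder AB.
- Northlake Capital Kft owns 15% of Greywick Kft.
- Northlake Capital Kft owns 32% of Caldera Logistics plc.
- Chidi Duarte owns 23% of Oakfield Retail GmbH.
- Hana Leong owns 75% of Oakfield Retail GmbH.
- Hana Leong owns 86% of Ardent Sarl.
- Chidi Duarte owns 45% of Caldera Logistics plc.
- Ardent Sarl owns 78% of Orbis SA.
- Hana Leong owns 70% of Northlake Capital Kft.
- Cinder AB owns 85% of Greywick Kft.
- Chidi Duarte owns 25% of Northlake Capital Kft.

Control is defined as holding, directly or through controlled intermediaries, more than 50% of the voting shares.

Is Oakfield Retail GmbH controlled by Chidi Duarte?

Chidi's largest direct stake is 45% in Caldera, which does not meet the threshold, so Chidi controls no company.
In Oakfield, Chidi's side holds only 23%, not > 50%.
So Chidi does not control Oakfield.

No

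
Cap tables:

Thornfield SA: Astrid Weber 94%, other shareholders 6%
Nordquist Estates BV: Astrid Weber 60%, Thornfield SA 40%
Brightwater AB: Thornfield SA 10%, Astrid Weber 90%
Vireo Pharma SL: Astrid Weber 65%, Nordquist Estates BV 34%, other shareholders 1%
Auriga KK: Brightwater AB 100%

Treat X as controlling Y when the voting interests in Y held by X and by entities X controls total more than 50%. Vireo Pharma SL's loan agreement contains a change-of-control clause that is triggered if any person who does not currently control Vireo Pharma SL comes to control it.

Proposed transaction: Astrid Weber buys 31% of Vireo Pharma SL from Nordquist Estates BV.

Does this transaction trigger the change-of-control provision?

No

The purchase adds only to Astrid's holdings (Nordquist's stake shrinks), so Astrid is the only person who could newly come to control Vireo.
Astrid holds 94% of Thornfield, so Astrid controls Thornfield.
Astrid and Thornfield together hold 60% + 40% = 100% of Nordquist, so Astrid controls Nordquist.
Astrid and Nordquist together hold 65% + 34% = 99% of Vireo, so Astrid controls Vireo.
So Astrid already controls Vireo before the transaction.
After the purchase, Astrid's direct stake in Vireo rises to 65% + 31% = 96%, and Nordquist's stake falls to 3%.
Astrid controlled Vireo already, so this is not a new person acquiring control; every other person's position is unchanged or reduced.
No new person acquires control, so the clause is not triggered.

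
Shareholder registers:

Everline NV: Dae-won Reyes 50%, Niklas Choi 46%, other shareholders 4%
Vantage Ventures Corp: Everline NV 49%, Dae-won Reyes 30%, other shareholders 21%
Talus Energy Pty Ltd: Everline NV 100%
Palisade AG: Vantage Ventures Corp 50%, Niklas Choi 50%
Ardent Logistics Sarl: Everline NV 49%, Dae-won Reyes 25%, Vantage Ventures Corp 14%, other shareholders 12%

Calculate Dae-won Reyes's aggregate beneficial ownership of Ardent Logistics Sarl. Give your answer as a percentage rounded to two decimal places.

57.13%

Dae-won reaches Ardent along 4 paths.
Via Everline: 50% × 49% = 24.5%.
Direct stake: 25% = 25%.
Via Everline → Vantage: 50% × 49% × 14% = 3.43%.
Via Vantage: 30% × 14% = 4.2%.
Total: 24.5% + 25% + 3.43% + 4.2% = 57.13%.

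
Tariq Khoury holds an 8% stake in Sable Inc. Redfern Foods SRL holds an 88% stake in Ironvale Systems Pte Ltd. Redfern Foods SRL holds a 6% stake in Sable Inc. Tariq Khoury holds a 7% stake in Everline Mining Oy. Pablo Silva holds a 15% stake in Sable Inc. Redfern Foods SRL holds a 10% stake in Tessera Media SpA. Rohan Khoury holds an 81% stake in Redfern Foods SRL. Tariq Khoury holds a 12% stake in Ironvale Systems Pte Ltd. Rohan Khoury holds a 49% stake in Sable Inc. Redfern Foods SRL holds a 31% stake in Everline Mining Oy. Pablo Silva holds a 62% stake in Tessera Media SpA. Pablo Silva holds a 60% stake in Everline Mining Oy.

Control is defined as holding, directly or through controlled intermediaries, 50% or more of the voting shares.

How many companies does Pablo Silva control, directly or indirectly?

2

Pablo holds 62% of Tessera, so Pablo controls Tessera.
Pablo holds 60% of Everline, so Pablo controls Everline.
No other company's threshold is met.
Pablo controls 2 companies.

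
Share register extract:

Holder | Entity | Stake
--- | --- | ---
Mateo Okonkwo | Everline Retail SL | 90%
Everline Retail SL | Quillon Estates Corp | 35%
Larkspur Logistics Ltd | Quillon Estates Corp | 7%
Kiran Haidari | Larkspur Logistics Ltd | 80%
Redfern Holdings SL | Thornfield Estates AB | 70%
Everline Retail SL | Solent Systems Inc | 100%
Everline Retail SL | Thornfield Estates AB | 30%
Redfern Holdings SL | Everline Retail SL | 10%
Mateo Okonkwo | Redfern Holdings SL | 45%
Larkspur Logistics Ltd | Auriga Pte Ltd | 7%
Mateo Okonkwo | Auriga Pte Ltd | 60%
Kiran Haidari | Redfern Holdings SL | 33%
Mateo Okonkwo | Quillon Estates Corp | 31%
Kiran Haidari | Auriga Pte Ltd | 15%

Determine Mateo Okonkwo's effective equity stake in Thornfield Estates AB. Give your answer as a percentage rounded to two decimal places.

Mateo reaches Thornfield along 3 paths.
Via Everline: 90% × 30% = 27%.
Via Redfern → Everline: 45% × 10% × 30% = 1.35%.
Via Redfern: 45% × 70% = 31.5%.
Total: 27% + 1.35% + 31.5% = 59.85%.

59.85%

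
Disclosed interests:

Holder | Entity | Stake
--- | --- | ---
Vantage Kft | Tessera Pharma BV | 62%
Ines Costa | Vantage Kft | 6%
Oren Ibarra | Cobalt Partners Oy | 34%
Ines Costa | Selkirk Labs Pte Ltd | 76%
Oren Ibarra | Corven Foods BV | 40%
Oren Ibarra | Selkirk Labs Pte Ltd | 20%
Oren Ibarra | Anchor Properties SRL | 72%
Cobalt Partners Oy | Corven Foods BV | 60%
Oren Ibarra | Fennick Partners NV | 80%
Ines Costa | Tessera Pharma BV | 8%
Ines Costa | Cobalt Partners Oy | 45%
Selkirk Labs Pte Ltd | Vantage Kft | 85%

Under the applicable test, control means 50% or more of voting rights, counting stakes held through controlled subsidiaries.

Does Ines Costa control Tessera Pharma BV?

Yes

Ines holds 76% of Selkirk, so Ines controls Selkirk.
Selkirk and Ines together hold 85% + 6% = 91% of Vantage, so Ines controls Vantage.
Ines and Vantage together hold 8% + 62% = 70% of Tessera, so Ines controls Tessera.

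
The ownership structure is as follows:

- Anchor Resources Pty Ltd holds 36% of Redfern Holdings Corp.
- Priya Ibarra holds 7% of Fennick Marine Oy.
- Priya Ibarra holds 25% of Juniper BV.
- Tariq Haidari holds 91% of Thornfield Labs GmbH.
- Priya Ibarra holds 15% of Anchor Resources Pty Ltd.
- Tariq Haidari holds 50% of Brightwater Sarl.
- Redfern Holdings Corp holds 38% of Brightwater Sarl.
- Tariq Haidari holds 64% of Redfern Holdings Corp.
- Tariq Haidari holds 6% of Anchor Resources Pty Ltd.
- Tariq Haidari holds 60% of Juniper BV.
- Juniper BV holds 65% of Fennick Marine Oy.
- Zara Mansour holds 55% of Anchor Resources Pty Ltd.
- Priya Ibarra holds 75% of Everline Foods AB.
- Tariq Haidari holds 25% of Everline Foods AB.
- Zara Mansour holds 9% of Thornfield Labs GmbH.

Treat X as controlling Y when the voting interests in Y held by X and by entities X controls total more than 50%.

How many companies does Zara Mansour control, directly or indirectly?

Zara holds 55% of Anchor, so Zara controls Anchor.
No other company's threshold is met.
Zara controls 1 company.

1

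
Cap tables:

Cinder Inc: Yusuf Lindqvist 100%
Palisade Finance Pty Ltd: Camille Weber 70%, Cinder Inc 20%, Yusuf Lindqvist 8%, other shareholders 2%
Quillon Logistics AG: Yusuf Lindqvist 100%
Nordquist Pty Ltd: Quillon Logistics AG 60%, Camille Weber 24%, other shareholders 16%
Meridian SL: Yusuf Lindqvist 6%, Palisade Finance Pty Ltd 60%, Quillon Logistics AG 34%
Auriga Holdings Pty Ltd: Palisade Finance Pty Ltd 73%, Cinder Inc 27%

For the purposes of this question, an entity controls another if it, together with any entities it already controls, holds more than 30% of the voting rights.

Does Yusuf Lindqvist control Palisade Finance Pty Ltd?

Yusuf holds 100% of Cinder, so Yusuf controls Cinder.
Yusuf holds 100% of Quillon, so Yusuf controls Quillon.
Quillon holds 60% of Nordquist, so Yusuf controls Nordquist.
Yusuf and Quillon together hold 6% + 34% = 40% of Meridian, so Yusuf controls Meridian.
In Palisade, Yusuf's side holds only 20% + 8% = 28%, not > 30%.
So Yusuf does not control Palisade.

No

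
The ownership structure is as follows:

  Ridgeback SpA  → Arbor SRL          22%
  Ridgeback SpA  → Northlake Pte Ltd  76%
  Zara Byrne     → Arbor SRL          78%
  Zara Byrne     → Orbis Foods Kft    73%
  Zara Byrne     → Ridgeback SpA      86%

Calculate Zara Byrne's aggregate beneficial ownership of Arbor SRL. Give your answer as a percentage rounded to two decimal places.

96.92%

Zara reaches Arbor along 2 paths.
Via Ridgeback: 86% × 22% = 18.92%.
Direct stake: 78% = 78%.
Total: 18.92% + 78% = 96.92%.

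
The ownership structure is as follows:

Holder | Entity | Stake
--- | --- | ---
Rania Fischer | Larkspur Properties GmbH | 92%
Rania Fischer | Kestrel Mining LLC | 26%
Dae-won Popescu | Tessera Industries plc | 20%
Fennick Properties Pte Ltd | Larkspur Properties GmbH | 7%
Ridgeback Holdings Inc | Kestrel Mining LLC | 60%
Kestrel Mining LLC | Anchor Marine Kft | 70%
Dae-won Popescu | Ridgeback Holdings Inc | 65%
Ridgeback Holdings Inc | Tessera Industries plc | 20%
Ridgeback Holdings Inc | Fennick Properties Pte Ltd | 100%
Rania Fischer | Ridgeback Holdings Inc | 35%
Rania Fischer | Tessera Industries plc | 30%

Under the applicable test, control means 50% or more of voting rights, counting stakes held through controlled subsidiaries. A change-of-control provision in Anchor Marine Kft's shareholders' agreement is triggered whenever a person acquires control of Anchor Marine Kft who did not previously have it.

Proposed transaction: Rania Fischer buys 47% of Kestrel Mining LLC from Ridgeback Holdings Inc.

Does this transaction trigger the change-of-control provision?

Yes

The purchase adds only to Rania's holdings (Ridgeback's stake shrinks), so Rania is the only person who could newly come to control Anchor.
Rania holds 92% of Larkspur, so Rania controls Larkspur.
Neither Rania nor any entity Rania controls holds any voting interest in Anchor.
So before the transaction, Rania does not control Anchor.
After the purchase, Rania's direct stake in Kestrel rises to 26% + 47% = 73%, and Ridgeback's stake falls to 13%.
Rania holds 73% of Kestrel, so Rania controls Kestrel.
Kestrel holds 70% of Anchor, so Rania controls Anchor.
Rania did not control Anchor before and does after, so the clause is triggered.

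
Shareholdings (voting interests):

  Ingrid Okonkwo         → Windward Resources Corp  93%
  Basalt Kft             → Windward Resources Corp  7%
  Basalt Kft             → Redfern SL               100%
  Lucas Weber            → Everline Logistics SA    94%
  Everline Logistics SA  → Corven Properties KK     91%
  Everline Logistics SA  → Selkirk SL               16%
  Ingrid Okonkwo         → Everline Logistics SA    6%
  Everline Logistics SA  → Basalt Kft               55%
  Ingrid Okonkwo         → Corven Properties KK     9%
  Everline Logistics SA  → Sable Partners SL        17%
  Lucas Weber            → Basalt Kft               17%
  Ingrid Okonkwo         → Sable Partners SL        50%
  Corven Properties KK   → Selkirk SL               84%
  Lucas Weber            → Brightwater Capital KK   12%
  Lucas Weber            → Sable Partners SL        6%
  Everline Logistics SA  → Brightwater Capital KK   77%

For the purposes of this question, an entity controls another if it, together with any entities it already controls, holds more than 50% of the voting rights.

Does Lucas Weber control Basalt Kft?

Lucas holds 94% of Everline, so Lucas controls Everline.
Everline and Lucas together hold 55% + 17% = 72% of Basalt, so Lucas controls Basalt.

Yes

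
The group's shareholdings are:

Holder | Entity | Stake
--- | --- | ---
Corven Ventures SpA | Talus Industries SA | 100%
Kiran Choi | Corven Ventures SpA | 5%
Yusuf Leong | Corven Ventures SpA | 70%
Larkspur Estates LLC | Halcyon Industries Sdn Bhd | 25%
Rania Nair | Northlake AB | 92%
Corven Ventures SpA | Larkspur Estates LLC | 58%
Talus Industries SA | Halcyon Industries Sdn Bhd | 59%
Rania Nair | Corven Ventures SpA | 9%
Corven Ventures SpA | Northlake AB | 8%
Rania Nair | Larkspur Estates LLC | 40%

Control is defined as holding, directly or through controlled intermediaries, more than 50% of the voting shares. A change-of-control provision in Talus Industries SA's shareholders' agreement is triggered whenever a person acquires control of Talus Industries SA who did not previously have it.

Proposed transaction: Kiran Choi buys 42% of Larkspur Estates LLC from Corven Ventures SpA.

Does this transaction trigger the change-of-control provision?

No

The purchase adds only to Kiran's holdings (Corven's stake shrinks), so Kiran is the only person who could newly come to control Talus.
Kiran's largest direct stake is 5% in Corven, which does not meet the threshold, so Kiran controls no company.
Neither Kiran nor any entity Kiran controls holds any voting interest in Talus.
So before the transaction, Kiran does not control Talus.
After the purchase, Kiran holds 42% of Larkspur directly, and Corven's stake falls to 16%.
Kiran's side now holds 42% of Larkspur, not > 50%, so Kiran still does not control Larkspur.
After the transaction, neither Kiran nor any entity Kiran controls holds a voting interest in Talus, so Kiran still does not control it.
No new person acquires control, so the clause is not triggered.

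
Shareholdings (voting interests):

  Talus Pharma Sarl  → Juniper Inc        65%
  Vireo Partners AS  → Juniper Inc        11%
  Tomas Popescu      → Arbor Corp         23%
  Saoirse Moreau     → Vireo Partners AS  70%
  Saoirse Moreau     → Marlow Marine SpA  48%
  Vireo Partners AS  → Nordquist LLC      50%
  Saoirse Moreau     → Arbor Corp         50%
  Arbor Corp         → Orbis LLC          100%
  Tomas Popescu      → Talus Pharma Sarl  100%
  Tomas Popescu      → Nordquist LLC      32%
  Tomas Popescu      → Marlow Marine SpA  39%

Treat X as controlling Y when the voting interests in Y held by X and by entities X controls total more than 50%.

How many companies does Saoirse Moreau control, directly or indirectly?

Saoirse holds 70% of Vireo, so Saoirse controls Vireo.
No other company's threshold is met.
Saoirse controls 1 company.

1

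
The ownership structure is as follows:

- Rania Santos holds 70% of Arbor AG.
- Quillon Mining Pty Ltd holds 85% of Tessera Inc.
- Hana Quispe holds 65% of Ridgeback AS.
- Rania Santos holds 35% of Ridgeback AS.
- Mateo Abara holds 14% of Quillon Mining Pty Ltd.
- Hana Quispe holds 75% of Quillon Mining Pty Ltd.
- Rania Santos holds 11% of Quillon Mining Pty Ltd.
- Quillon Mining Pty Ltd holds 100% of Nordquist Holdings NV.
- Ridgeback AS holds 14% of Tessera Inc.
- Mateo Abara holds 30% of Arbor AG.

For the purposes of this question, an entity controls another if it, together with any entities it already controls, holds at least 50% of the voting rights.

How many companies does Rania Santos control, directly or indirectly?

1

Rania holds 70% of Arbor, so Rania controls Arbor.
No other company's threshold is met.
Rania controls 1 company.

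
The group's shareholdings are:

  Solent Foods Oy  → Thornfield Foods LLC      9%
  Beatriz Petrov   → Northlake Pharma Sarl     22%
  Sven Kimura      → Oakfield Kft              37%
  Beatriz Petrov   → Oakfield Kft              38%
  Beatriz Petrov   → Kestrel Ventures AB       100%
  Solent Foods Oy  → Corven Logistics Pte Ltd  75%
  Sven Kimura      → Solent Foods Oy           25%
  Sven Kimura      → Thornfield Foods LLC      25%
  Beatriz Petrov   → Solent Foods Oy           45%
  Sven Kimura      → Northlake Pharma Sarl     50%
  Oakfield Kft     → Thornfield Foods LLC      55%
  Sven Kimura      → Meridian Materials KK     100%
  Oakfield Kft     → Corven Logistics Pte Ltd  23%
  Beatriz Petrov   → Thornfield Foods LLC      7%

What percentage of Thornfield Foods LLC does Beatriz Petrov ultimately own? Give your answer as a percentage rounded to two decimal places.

31.95%

Beatriz reaches Thornfield along 3 paths.
Direct stake: 7% = 7%.
Via Oakfield: 38% × 55% = 20.9%.
Via Solent: 45% × 9% = 4.05%.
Total: 7% + 20.9% + 4.05% = 31.95%.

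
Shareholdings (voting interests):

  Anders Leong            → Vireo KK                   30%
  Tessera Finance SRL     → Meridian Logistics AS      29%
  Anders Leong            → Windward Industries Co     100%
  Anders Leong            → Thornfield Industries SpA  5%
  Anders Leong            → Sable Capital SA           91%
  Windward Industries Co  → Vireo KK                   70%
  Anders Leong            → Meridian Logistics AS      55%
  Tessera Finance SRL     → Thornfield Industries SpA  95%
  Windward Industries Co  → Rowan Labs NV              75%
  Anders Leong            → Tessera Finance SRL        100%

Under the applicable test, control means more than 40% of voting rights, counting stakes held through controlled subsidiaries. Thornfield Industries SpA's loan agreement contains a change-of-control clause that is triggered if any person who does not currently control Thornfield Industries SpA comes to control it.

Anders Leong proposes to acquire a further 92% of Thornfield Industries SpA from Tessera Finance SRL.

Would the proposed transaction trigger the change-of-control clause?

The purchase adds only to Anders's holdings (Tessera's stake shrinks), so Anders is the only person who could newly come to control Thornfield.
Anders holds 100% of Tessera, so Anders controls Tessera.
Tessera and Anders together hold 95% + 5% = 100% of Thornfield, so Anders controls Thornfield.
So Anders already controls Thornfield before the transaction.
After the purchase, Anders's direct stake in Thornfield rises to 5% + 92% = 97%, and Tessera's stake falls to 3%.
Anders controlled Thornfield already, so this is not a new person acquiring control; every other person's position is unchanged or reduced.
No new person acquires control, so the clause is not triggered.

No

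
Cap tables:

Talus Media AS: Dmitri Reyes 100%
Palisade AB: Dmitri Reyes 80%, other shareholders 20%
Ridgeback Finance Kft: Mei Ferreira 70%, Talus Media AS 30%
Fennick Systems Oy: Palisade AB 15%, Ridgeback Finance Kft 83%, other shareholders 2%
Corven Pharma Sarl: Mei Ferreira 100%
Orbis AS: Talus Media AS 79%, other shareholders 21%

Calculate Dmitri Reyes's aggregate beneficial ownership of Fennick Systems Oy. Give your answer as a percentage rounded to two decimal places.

36.90%

Dmitri reaches Fennick along 2 paths.
Via Palisade: 80% × 15% = 12%.
Via Talus → Ridgeback: 100% × 30% × 83% = 24.9%.
Total: 12% + 24.9% = 36.9%.
Rounded: 36.90%.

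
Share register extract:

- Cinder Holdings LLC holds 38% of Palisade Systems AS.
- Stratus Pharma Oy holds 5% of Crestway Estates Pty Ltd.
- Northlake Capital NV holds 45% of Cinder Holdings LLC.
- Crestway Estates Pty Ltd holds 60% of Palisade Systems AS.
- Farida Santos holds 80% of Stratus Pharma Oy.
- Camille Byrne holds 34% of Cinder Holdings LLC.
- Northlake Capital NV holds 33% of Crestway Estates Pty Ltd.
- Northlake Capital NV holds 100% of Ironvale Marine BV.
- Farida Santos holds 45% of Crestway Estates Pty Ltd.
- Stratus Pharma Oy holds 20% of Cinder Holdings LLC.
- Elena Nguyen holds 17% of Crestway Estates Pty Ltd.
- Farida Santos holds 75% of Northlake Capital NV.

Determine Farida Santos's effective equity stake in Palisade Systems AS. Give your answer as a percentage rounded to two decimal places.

63.16%

Farida reaches Palisade along 5 paths.
Via Stratus → Cinder: 80% × 20% × 38% = 6.08%.
Via Northlake → Cinder: 75% × 45% × 38% = 12.825%.
Via Crestway: 45% × 60% = 27%.
Via Northlake → Crestway: 75% × 33% × 60% = 14.85%.
Via Stratus → Crestway: 80% × 5% × 60% = 2.4%.
Total: 6.08% + 12.825% + 27% + 14.85% + 2.4% = 63.155%.
Rounded: 63.16%.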